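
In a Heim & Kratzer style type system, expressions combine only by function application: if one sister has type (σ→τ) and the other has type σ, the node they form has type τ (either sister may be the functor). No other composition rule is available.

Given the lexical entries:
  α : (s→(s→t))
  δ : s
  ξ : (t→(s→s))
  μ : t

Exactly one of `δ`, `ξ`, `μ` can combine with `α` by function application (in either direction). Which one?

δ — combines: α : (s→(s→t)) takes δ : s as argument, giving (s→t).
ξ : (t→(s→s)) — no; α wants s, and ξ wants t.
μ : t — no; α wants s, and μ wants nothing (atomic).

δ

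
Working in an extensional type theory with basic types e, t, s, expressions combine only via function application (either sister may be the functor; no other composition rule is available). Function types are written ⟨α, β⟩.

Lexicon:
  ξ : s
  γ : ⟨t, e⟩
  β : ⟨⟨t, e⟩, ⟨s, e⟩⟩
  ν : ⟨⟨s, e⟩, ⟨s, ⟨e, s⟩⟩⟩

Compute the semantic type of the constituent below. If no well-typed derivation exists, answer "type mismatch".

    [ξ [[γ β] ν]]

[γ β] — β of type ⟨⟨t, e⟩, ⟨s, e⟩⟩ combines with γ of type ⟨t, e⟩: type ⟨s, e⟩.
[[γ β] ν] — ν of type ⟨⟨s, e⟩, ⟨s, ⟨e, s⟩⟩⟩ combines with [γ β] of type ⟨s, e⟩: type ⟨s, ⟨e, s⟩⟩.
[ξ [[γ β] ν]] — [[γ β] ν] of type ⟨s, ⟨e, s⟩⟩ combines with ξ of type s: type ⟨e, s⟩.

⟨e, s⟩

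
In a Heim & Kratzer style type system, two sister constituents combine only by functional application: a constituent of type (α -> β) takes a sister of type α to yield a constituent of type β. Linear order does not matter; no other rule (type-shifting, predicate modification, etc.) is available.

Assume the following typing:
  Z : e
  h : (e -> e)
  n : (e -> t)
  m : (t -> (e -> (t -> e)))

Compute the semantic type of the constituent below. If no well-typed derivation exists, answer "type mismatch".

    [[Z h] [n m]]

type mismatch

[Z h]: (e -> e) applied to e yields e.
[n m]: (e -> t) and (t -> (e -> (t -> e))) cannot combine by function application — type clash.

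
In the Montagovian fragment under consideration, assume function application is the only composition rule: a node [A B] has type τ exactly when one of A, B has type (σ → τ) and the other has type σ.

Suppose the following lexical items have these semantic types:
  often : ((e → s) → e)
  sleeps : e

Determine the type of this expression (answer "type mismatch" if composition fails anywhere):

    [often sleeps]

type mismatch

[often sleeps]: ((e → s) → e) with e — neither is a function whose domain matches the other; composition fails here.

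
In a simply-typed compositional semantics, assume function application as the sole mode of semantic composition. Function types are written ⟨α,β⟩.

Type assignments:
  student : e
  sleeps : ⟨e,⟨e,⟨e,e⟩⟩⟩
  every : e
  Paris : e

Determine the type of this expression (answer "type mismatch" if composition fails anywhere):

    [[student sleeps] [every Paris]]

type mismatch

[student sleeps]: ⟨e,⟨e,⟨e,e⟩⟩⟩ applied to e yields ⟨e,⟨e,e⟩⟩.
[every Paris]: e with e — neither is a function whose domain matches the other; composition fails here.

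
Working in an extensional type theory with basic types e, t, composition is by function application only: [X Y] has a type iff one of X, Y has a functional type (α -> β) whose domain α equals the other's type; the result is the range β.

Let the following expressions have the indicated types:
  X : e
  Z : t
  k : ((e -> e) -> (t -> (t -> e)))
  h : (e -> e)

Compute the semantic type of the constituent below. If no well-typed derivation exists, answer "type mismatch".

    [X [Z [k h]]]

type mismatch

[k h]: functor k : ((e -> e) -> (t -> (t -> e))), argument h : (e -> e); result (t -> (t -> e)).
[Z [k h]]: functor [k h] : (t -> (t -> e)), argument Z : t; result (t -> e).
[X [Z [k h]]]: e and (t -> e) cannot combine by function application — type clash.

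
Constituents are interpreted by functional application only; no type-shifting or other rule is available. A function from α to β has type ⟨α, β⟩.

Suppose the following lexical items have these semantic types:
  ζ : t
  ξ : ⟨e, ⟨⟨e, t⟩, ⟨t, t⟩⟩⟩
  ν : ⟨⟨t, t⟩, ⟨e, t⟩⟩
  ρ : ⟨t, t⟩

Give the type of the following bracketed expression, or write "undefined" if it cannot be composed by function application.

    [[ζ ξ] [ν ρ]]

undefined

[ζ ξ]: t with ⟨e, ⟨⟨e, t⟩, ⟨t, t⟩⟩⟩ — neither is a function whose domain matches the other; composition fails here.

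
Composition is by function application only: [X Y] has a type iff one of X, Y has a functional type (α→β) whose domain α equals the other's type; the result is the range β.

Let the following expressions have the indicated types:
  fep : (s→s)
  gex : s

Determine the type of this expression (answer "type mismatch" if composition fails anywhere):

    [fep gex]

s

[fep gex] — fep of type (s→s) combines with gex of type s: type s.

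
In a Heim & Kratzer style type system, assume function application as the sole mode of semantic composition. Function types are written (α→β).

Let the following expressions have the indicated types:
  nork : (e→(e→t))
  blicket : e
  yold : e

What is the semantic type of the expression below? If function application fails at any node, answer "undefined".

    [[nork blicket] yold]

[nork blicket]: functor nork : (e→(e→t)), argument blicket : e; result (e→t).
[[nork blicket] yold]: functor [nork blicket] : (e→t), argument yold : e; result t.

t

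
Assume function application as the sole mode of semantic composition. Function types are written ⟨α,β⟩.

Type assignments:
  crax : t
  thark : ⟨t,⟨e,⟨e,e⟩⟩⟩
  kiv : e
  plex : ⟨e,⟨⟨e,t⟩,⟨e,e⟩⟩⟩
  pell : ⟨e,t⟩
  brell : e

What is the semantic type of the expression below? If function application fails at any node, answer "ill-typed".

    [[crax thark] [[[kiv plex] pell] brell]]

⟨e,e⟩

[crax thark]: ⟨t,⟨e,⟨e,e⟩⟩⟩ applied to t yields ⟨e,⟨e,e⟩⟩.
[kiv plex]: ⟨e,⟨⟨e,t⟩,⟨e,e⟩⟩⟩ applied to e yields ⟨⟨e,t⟩,⟨e,e⟩⟩.
[[kiv plex] pell]: ⟨⟨e,t⟩,⟨e,e⟩⟩ applied to ⟨e,t⟩ yields ⟨e,e⟩.
[[[kiv plex] pell] brell]: ⟨e,e⟩ applied to e yields e.
[[crax thark] [[[kiv plex] pell] brell]]: ⟨e,⟨e,e⟩⟩ applied to e yields ⟨e,e⟩.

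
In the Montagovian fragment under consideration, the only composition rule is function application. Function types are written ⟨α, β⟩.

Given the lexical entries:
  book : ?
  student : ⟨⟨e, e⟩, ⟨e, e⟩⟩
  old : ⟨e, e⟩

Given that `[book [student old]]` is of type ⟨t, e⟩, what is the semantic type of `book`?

At [book [student old]] (required: ⟨t, e⟩): [student old] is ⟨e, e⟩, which is not a function with range ⟨t, e⟩; hence book is the functor — type ⟨⟨e, e⟩, ⟨t, e⟩⟩.

⟨⟨e, e⟩, ⟨t, e⟩⟩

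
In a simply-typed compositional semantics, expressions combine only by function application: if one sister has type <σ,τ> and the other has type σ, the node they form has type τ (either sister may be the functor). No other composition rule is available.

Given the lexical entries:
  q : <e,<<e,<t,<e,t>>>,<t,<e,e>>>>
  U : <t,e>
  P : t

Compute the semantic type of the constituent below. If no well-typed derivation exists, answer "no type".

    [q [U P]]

[U P]: U is <t,e>, P is t; result e.
[q [U P]]: q is <e,<<e,<t,<e,t>>>,<t,<e,e>>>>, [U P] is e; result <<e,<t,<e,t>>>,<t,<e,e>>>.

<<e,<t,<e,t>>>,<t,<e,e>>>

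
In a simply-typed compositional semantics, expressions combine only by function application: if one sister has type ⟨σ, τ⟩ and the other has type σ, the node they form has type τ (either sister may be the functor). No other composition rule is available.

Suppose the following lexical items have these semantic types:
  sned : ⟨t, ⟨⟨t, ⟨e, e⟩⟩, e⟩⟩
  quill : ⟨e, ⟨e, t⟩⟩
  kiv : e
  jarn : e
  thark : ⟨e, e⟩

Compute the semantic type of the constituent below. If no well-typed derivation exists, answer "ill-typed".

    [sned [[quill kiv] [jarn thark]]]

⟨⟨t, ⟨e, e⟩⟩, e⟩

[quill kiv]: ⟨e, ⟨e, t⟩⟩ applied to e yields ⟨e, t⟩.
[jarn thark]: ⟨e, e⟩ applied to e yields e.
[[quill kiv] [jarn thark]]: ⟨e, t⟩ applied to e yields t.
[sned [[quill kiv] [jarn thark]]]: ⟨t, ⟨⟨t, ⟨e, e⟩⟩, e⟩⟩ applied to t yields ⟨⟨t, ⟨e, e⟩⟩, e⟩.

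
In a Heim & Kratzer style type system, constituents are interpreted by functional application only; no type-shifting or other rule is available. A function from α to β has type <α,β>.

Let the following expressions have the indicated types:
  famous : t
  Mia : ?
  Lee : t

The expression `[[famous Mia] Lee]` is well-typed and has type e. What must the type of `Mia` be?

[[famous Mia] Lee] must have type e. The sister Lee has type t; that is not a function onto e, so [famous Mia] must be the functor, of type <t,e>.
[famous Mia] must have type <t,e>. The sister famous has type t; that is not a function onto <t,e>, so Mia must be the functor, of type <t,<t,e>>.

<t,<t,e>>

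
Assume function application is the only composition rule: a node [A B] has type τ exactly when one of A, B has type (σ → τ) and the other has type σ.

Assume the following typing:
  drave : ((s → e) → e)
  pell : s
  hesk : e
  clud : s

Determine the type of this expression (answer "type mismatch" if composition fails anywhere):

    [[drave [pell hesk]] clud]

[pell hesk]: s with e — neither is a function whose domain matches the other; composition fails here.

type mismatch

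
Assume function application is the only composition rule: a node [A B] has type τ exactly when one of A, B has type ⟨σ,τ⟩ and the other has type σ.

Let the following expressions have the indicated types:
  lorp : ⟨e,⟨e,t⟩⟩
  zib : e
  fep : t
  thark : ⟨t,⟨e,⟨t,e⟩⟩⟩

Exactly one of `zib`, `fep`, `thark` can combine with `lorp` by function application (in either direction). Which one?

zib

zib — combines: lorp : ⟨e,⟨e,t⟩⟩ takes zib : e as argument, giving ⟨e,t⟩.
fep : t — lorp needs e; fep needs nothing (atomic); neither fits.
thark : ⟨t,⟨e,⟨t,e⟩⟩⟩ — lorp needs e; thark needs t; neither fits.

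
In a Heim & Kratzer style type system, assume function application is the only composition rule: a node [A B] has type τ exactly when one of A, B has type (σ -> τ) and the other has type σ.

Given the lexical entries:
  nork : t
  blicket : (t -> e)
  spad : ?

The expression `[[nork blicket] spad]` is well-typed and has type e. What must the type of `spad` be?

(e -> e)

For [[nork blicket] spad] to have type e with [nork blicket] of type e, spad must be the function: spad : (e -> e).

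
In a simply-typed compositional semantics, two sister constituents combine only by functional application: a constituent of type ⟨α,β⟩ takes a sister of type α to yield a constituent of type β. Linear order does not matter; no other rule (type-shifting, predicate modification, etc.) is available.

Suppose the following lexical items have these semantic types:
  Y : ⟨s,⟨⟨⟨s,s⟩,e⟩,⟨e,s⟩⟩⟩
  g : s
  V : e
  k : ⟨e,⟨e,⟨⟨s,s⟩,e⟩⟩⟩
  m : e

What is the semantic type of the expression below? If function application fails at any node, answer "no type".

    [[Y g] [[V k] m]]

⟨e,s⟩

[Y g]: Y is ⟨s,⟨⟨⟨s,s⟩,e⟩,⟨e,s⟩⟩⟩, g is s; result ⟨⟨⟨s,s⟩,e⟩,⟨e,s⟩⟩.
[V k]: k is ⟨e,⟨e,⟨⟨s,s⟩,e⟩⟩⟩, V is e; result ⟨e,⟨⟨s,s⟩,e⟩⟩.
[[V k] m]: [V k] is ⟨e,⟨⟨s,s⟩,e⟩⟩, m is e; result ⟨⟨s,s⟩,e⟩.
[[Y g] [[V k] m]]: [Y g] is ⟨⟨⟨s,s⟩,e⟩,⟨e,s⟩⟩, [[V k] m] is ⟨⟨s,s⟩,e⟩; result ⟨e,s⟩.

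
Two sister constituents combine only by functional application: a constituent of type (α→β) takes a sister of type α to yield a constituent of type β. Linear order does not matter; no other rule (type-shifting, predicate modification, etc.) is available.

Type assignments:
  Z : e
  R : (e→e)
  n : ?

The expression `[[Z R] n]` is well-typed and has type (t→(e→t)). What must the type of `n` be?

For [[Z R] n] to have type (t→(e→t)) with [Z R] of type e, n must be the function: n : (e→(t→(e→t))).

(e→(t→(e→t)))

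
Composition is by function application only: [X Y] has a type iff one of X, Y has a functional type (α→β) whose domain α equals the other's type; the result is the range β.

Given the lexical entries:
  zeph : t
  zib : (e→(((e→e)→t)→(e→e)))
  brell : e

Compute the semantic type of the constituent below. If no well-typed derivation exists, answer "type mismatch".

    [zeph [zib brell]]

[zib brell]: (e→(((e→e)→t)→(e→e))) applied to e yields (((e→e)→t)→(e→e)).
At [zeph [zib brell]]: neither t nor (((e→e)→t)→(e→e)) can take the other as argument; the node is ill-typed.

type mismatch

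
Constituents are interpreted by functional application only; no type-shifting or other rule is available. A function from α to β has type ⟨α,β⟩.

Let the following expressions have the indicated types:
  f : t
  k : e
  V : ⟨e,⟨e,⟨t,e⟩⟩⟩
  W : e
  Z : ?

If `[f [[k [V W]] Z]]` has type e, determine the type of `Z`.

[f [[k [V W]] Z]] must have type e. The sister f has type t; that is not a function onto e, so [[k [V W]] Z] must be the functor, of type ⟨t,e⟩.
[[k [V W]] Z] must have type ⟨t,e⟩. The sister [k [V W]] has type ⟨t,e⟩; that is not a function onto ⟨t,e⟩, so Z must be the functor, of type ⟨⟨t,e⟩,⟨t,e⟩⟩.

⟨⟨t,e⟩,⟨t,e⟩⟩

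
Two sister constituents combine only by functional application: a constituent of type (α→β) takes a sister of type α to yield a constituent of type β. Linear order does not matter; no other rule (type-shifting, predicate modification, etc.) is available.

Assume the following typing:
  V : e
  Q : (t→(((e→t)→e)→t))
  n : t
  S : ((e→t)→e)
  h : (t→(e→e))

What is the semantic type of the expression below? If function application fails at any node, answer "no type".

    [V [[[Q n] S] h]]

e

[Q n] — Q of type (t→(((e→t)→e)→t)) combines with n of type t: type (((e→t)→e)→t).
[[Q n] S] — [Q n] of type (((e→t)→e)→t) combines with S of type ((e→t)→e): type t.
[[[Q n] S] h] — h of type (t→(e→e)) combines with [[Q n] S] of type t: type (e→e).
[V [[[Q n] S] h]] — [[[Q n] S] h] of type (e→e) combines with V of type e: type e.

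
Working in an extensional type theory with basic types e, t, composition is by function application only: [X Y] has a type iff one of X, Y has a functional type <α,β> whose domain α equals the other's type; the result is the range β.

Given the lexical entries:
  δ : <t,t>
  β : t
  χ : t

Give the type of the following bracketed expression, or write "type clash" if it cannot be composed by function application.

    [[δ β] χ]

[δ β]: <t,t> applied to t yields t.
[[δ β] χ]: t with t — neither is a function whose domain matches the other; composition fails here.

type clash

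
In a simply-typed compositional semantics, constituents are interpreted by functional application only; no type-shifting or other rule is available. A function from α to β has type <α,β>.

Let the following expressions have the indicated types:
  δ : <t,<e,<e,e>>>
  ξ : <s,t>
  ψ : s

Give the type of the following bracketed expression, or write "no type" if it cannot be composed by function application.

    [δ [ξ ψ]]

[ξ ψ]: <s,t> applied to s yields t.
[δ [ξ ψ]]: <t,<e,<e,e>>> applied to t yields <e,<e,e>>.

<e,<e,e>>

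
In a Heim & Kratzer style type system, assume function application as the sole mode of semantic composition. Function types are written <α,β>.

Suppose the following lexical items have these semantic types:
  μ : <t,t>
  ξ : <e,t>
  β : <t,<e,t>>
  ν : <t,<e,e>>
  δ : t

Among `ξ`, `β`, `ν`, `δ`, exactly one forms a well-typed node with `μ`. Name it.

δ

ξ : <e,t> — does not combine with μ.
β : <t,<e,t>> — does not combine with μ.
ν : <t,<e,e>> — does not combine with μ.
δ — combines: μ : <t,t> takes δ : t as argument, giving t.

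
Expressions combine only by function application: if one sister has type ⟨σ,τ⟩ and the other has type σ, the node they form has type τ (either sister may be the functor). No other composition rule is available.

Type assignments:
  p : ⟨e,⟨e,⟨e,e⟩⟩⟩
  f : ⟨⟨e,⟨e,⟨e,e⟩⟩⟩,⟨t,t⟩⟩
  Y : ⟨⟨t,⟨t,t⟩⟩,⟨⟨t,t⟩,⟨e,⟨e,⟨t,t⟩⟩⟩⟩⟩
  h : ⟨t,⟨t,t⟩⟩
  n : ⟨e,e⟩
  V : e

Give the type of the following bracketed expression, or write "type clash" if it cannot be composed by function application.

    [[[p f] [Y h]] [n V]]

⟨e,⟨t,t⟩⟩

[p f] — f of type ⟨⟨e,⟨e,⟨e,e⟩⟩⟩,⟨t,t⟩⟩ combines with p of type ⟨e,⟨e,⟨e,e⟩⟩⟩: type ⟨t,t⟩.
[Y h] — Y of type ⟨⟨t,⟨t,t⟩⟩,⟨⟨t,t⟩,⟨e,⟨e,⟨t,t⟩⟩⟩⟩⟩ combines with h of type ⟨t,⟨t,t⟩⟩: type ⟨⟨t,t⟩,⟨e,⟨e,⟨t,t⟩⟩⟩⟩.
[[p f] [Y h]] — [Y h] of type ⟨⟨t,t⟩,⟨e,⟨e,⟨t,t⟩⟩⟩⟩ combines with [p f] of type ⟨t,t⟩: type ⟨e,⟨e,⟨t,t⟩⟩⟩.
[n V] — n of type ⟨e,e⟩ combines with V of type e: type e.
[[[p f] [Y h]] [n V]] — [[p f] [Y h]] of type ⟨e,⟨e,⟨t,t⟩⟩⟩ combines with [n V] of type e: type ⟨e,⟨t,t⟩⟩.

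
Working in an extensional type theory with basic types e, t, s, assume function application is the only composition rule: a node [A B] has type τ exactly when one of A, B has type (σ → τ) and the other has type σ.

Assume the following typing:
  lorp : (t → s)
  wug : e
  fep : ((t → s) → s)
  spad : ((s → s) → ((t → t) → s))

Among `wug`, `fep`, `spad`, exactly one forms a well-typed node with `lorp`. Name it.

wug : e — no; lorp wants t, and wug wants nothing (atomic).
fep — combines: fep : ((t → s) → s) takes lorp : (t → s) as argument, giving s.
spad : ((s → s) → ((t → t) → s)) — no; lorp wants t, and spad wants (s → s).

fep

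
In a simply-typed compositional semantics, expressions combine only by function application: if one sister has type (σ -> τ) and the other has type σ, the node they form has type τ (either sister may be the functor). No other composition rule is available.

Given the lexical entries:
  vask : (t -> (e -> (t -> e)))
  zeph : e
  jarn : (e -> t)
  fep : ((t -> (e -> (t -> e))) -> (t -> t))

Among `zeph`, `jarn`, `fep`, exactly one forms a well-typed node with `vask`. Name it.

fep

zeph : e — neither side's domain matches the other.
jarn : (e -> t) — neither side's domain matches the other.
fep — combines: fep : ((t -> (e -> (t -> e))) -> (t -> t)) takes vask : (t -> (e -> (t -> e))) as argument, giving (t -> t).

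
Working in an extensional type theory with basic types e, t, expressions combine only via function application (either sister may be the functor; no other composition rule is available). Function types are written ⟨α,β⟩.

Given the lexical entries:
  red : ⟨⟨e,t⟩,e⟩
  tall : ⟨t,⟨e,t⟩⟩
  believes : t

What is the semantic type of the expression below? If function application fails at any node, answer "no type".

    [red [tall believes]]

[tall believes]: ⟨t,⟨e,t⟩⟩ applied to t yields ⟨e,t⟩.
[red [tall believes]]: ⟨⟨e,t⟩,e⟩ applied to ⟨e,t⟩ yields e.

e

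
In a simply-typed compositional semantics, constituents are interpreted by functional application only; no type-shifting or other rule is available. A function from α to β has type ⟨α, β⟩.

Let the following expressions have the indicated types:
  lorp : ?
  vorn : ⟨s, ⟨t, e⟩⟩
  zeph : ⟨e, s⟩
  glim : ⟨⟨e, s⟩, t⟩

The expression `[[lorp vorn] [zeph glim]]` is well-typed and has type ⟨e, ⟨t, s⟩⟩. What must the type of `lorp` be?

⟨⟨s, ⟨t, e⟩⟩, ⟨t, ⟨e, ⟨t, s⟩⟩⟩⟩

For [[lorp vorn] [zeph glim]] to have type ⟨e, ⟨t, s⟩⟩ with [zeph glim] of type t, [lorp vorn] must be the function: [lorp vorn] : ⟨t, ⟨e, ⟨t, s⟩⟩⟩.
For [lorp vorn] to have type ⟨t, ⟨e, ⟨t, s⟩⟩⟩ with vorn of type ⟨s, ⟨t, e⟩⟩, lorp must be the function: lorp : ⟨⟨s, ⟨t, e⟩⟩, ⟨t, ⟨e, ⟨t, s⟩⟩⟩⟩.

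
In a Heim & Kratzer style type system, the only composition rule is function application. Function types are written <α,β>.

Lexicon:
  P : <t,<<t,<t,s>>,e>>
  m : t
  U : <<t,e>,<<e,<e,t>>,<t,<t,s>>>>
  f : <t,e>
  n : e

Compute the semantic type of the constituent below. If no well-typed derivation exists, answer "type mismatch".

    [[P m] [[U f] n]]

type mismatch

[P m] — P of type <t,<<t,<t,s>>,e>> combines with m of type t: type <<t,<t,s>>,e>.
[U f] — U of type <<t,e>,<<e,<e,t>>,<t,<t,s>>>> combines with f of type <t,e>: type <<e,<e,t>>,<t,<t,s>>>.
At [[U f] n]: neither <<e,<e,t>>,<t,<t,s>>> nor e can take the other as argument; the node is ill-typed.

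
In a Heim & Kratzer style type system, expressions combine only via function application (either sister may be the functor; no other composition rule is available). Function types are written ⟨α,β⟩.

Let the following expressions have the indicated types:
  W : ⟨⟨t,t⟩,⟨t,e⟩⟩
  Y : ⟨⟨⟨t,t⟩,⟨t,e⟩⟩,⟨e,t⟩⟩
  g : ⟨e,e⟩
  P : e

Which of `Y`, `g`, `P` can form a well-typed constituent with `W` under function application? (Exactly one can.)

Y

Y — combines: Y : ⟨⟨⟨t,t⟩,⟨t,e⟩⟩,⟨e,t⟩⟩ takes W : ⟨⟨t,t⟩,⟨t,e⟩⟩ as argument, giving ⟨e,t⟩.
g : ⟨e,e⟩ — neither side's domain matches the other.
P : e — neither side's domain matches the other.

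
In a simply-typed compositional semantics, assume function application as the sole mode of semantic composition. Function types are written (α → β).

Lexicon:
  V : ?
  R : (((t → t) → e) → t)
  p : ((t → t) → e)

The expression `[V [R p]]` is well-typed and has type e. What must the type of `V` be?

[V [R p]] is required to be e. [R p] : t cannot yield e as functor, so V : (t → e).

(t → e)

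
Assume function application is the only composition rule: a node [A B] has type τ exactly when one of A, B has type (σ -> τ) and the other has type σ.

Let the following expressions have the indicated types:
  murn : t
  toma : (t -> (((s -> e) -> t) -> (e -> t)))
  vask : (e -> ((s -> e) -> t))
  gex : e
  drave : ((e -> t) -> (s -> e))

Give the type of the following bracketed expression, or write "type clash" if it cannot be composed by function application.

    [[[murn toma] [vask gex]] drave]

[murn toma]: (t -> (((s -> e) -> t) -> (e -> t))) applied to t yields (((s -> e) -> t) -> (e -> t)).
[vask gex]: (e -> ((s -> e) -> t)) applied to e yields ((s -> e) -> t).
[[murn toma] [vask gex]]: (((s -> e) -> t) -> (e -> t)) applied to ((s -> e) -> t) yields (e -> t).
[[[murn toma] [vask gex]] drave]: ((e -> t) -> (s -> e)) applied to (e -> t) yields (s -> e).

(s -> e)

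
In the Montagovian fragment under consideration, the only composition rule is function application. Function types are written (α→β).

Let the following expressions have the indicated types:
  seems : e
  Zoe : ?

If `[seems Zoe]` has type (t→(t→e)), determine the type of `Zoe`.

(e→(t→(t→e)))

[seems Zoe] must have type (t→(t→e)). The sister seems has type e; that is not a function onto (t→(t→e)), so Zoe must be the functor, of type (e→(t→(t→e))).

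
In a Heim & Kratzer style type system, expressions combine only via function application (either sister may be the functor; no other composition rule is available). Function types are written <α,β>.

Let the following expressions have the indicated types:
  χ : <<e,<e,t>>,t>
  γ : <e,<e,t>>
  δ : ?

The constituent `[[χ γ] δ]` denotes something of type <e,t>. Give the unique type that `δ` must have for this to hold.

<t,<e,t>>

[[χ γ] δ] must have type <e,t>. The sister [χ γ] has type t; that is not a function onto <e,t>, so δ must be the functor, of type <t,<e,t>>.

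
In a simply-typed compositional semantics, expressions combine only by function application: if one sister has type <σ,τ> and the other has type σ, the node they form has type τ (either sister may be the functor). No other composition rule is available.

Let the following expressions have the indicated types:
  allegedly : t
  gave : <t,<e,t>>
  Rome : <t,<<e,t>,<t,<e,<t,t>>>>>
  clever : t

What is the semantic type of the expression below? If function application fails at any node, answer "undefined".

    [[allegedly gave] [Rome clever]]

<t,<e,<t,t>>>

[allegedly gave]: gave is <t,<e,t>>, allegedly is t; result <e,t>.
[Rome clever]: Rome is <t,<<e,t>,<t,<e,<t,t>>>>>, clever is t; result <<e,t>,<t,<e,<t,t>>>>.
[[allegedly gave] [Rome clever]]: [Rome clever] is <<e,t>,<t,<e,<t,t>>>>, [allegedly gave] is <e,t>; result <t,<e,<t,t>>>.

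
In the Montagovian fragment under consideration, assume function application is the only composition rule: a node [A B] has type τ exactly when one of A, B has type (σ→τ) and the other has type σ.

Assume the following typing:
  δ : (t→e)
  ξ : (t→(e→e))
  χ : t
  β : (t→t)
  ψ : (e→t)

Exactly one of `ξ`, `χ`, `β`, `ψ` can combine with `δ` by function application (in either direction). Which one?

ξ : (t→(e→e)) — does not combine with δ.
χ — combines: δ : (t→e) takes χ : t as argument, giving e.
β : (t→t) — does not combine with δ.
ψ : (e→t) — does not combine with δ.

χ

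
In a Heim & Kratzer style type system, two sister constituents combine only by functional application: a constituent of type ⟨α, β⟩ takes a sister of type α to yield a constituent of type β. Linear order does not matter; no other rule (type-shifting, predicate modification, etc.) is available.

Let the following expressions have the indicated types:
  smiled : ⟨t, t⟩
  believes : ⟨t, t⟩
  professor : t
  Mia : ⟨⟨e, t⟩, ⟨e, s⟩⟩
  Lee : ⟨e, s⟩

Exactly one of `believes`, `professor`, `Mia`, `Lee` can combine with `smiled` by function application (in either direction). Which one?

professor

believes : ⟨t, t⟩ — does not combine with smiled.
professor — combines: smiled : ⟨t, t⟩ takes professor : t as argument, giving t.
Mia : ⟨⟨e, t⟩, ⟨e, s⟩⟩ — does not combine with smiled.
Lee : ⟨e, s⟩ — does not combine with smiled.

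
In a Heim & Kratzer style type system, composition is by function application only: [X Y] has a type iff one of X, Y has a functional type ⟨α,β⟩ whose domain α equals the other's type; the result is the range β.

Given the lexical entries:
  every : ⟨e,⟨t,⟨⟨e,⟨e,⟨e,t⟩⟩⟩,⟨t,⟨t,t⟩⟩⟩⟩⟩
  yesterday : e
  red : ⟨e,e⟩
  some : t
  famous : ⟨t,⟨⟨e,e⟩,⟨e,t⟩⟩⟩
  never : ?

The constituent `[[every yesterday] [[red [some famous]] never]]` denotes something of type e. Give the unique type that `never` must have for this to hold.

⟨⟨e,t⟩,⟨⟨t,⟨⟨e,⟨e,⟨e,t⟩⟩⟩,⟨t,⟨t,t⟩⟩⟩⟩,e⟩⟩

For [[every yesterday] [[red [some famous]] never]] to have type e with [every yesterday] of type ⟨t,⟨⟨e,⟨e,⟨e,t⟩⟩⟩,⟨t,⟨t,t⟩⟩⟩⟩, [[red [some famous]] never] must be the function: [[red [some famous]] never] : ⟨⟨t,⟨⟨e,⟨e,⟨e,t⟩⟩⟩,⟨t,⟨t,t⟩⟩⟩⟩,e⟩.
For [[red [some famous]] never] to have type ⟨⟨t,⟨⟨e,⟨e,⟨e,t⟩⟩⟩,⟨t,⟨t,t⟩⟩⟩⟩,e⟩ with [red [some famous]] of type ⟨e,t⟩, never must be the function: never : ⟨⟨e,t⟩,⟨⟨t,⟨⟨e,⟨e,⟨e,t⟩⟩⟩,⟨t,⟨t,t⟩⟩⟩⟩,e⟩⟩.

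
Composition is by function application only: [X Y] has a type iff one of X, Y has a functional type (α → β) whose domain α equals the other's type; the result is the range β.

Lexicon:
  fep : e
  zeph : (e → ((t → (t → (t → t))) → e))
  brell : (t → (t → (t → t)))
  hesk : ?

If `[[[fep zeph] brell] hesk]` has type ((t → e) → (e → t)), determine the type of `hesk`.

At [[[fep zeph] brell] hesk] (required: ((t → e) → (e → t))): [[fep zeph] brell] is e, which is not a function with range ((t → e) → (e → t)); hence hesk is the functor — type (e → ((t → e) → (e → t))).

(e → ((t → e) → (e → t)))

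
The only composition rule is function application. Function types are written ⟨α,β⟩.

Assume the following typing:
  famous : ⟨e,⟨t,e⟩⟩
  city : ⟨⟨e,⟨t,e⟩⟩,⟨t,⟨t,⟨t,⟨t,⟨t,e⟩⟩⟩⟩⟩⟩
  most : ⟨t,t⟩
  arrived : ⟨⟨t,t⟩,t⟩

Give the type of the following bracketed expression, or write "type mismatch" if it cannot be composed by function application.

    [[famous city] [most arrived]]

At [famous city], city : ⟨⟨e,⟨t,e⟩⟩,⟨t,⟨t,⟨t,⟨t,⟨t,e⟩⟩⟩⟩⟩⟩ takes famous : ⟨e,⟨t,e⟩⟩, giving ⟨t,⟨t,⟨t,⟨t,⟨t,e⟩⟩⟩⟩⟩.
At [most arrived], arrived : ⟨⟨t,t⟩,t⟩ takes most : ⟨t,t⟩, giving t.
At [[famous city] [most arrived]], [famous city] : ⟨t,⟨t,⟨t,⟨t,⟨t,e⟩⟩⟩⟩⟩ takes [most arrived] : t, giving ⟨t,⟨t,⟨t,⟨t,e⟩⟩⟩⟩.

⟨t,⟨t,⟨t,⟨t,e⟩⟩⟩⟩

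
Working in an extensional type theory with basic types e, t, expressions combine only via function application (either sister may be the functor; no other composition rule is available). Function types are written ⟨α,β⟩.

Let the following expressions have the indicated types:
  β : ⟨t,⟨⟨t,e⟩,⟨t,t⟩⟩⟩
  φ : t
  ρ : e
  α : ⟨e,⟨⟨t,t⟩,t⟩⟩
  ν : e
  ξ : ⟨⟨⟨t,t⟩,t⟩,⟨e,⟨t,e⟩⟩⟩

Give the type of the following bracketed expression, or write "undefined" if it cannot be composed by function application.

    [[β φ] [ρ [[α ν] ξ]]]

[β φ]: ⟨t,⟨⟨t,e⟩,⟨t,t⟩⟩⟩ applied to t yields ⟨⟨t,e⟩,⟨t,t⟩⟩.
[α ν]: ⟨e,⟨⟨t,t⟩,t⟩⟩ applied to e yields ⟨⟨t,t⟩,t⟩.
[[α ν] ξ]: ⟨⟨⟨t,t⟩,t⟩,⟨e,⟨t,e⟩⟩⟩ applied to ⟨⟨t,t⟩,t⟩ yields ⟨e,⟨t,e⟩⟩.
[ρ [[α ν] ξ]]: ⟨e,⟨t,e⟩⟩ applied to e yields ⟨t,e⟩.
[[β φ] [ρ [[α ν] ξ]]]: ⟨⟨t,e⟩,⟨t,t⟩⟩ applied to ⟨t,e⟩ yields ⟨t,t⟩.

⟨t,t⟩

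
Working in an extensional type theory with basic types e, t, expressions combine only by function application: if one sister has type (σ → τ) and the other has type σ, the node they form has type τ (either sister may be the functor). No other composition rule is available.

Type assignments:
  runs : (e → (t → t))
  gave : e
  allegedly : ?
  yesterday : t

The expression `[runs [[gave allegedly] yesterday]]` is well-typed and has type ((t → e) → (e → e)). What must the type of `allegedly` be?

At [runs [[gave allegedly] yesterday]] (required: ((t → e) → (e → e))): runs is (e → (t → t)), which is not a function with range ((t → e) → (e → e)); hence [[gave allegedly] yesterday] is the functor — type ((e → (t → t)) → ((t → e) → (e → e))).
At [[gave allegedly] yesterday] (required: ((e → (t → t)) → ((t → e) → (e → e)))): yesterday is t, which is not a function with range ((e → (t → t)) → ((t → e) → (e → e))); hence [gave allegedly] is the functor — type (t → ((e → (t → t)) → ((t → e) → (e → e)))).
At [gave allegedly] (required: (t → ((e → (t → t)) → ((t → e) → (e → e))))): gave is e, which is not a function with range (t → ((e → (t → t)) → ((t → e) → (e → e)))); hence allegedly is the functor — type (e → (t → ((e → (t → t)) → ((t → e) → (e → e))))).

(e → (t → ((e → (t → t)) → ((t → e) → (e → e)))))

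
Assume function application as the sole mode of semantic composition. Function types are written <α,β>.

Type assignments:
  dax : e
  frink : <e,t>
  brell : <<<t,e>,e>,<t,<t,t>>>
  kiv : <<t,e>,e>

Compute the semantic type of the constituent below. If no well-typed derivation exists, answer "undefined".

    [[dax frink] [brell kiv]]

<t,t>

[dax frink] — frink of type <e,t> combines with dax of type e: type t.
[brell kiv] — brell of type <<<t,e>,e>,<t,<t,t>>> combines with kiv of type <<t,e>,e>: type <t,<t,t>>.
[[dax frink] [brell kiv]] — [brell kiv] of type <t,<t,t>> combines with [dax frink] of type t: type <t,t>.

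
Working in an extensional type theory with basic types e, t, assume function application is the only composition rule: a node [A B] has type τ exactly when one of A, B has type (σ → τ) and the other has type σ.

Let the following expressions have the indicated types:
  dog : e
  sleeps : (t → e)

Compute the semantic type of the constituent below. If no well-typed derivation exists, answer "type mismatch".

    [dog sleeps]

At [dog sleeps]: neither e nor (t → e) can take the other as argument; the node is ill-typed.

type mismatch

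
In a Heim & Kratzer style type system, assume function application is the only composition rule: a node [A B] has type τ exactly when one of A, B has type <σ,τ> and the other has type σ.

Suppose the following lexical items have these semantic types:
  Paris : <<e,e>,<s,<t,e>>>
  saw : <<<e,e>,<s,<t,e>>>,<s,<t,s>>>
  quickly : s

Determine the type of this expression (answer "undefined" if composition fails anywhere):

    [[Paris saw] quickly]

<t,s>

[Paris saw]: <<<e,e>,<s,<t,e>>>,<s,<t,s>>> applied to <<e,e>,<s,<t,e>>> yields <s,<t,s>>.
[[Paris saw] quickly]: <s,<t,s>> applied to s yields <t,s>.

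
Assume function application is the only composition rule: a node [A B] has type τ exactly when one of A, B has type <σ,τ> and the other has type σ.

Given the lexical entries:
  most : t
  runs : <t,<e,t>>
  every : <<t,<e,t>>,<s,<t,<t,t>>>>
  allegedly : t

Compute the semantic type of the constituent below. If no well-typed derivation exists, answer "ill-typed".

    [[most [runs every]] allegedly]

[runs every]: <<t,<e,t>>,<s,<t,<t,t>>>> applied to <t,<e,t>> yields <s,<t,<t,t>>>.
[most [runs every]]: t and <s,<t,<t,t>>> cannot combine by function application — type clash.

ill-typed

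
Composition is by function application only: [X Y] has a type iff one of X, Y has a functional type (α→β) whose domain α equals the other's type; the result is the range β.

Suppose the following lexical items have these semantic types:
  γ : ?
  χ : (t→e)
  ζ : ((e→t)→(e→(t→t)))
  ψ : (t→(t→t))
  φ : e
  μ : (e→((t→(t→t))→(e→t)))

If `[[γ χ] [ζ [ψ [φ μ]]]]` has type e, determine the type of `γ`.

((t→e)→((e→(t→t))→e))

For [[γ χ] [ζ [ψ [φ μ]]]] to have type e with [ζ [ψ [φ μ]]] of type (e→(t→t)), [γ χ] must be the function: [γ χ] : ((e→(t→t))→e).
For [γ χ] to have type ((e→(t→t))→e) with χ of type (t→e), γ must be the function: γ : ((t→e)→((e→(t→t))→e)).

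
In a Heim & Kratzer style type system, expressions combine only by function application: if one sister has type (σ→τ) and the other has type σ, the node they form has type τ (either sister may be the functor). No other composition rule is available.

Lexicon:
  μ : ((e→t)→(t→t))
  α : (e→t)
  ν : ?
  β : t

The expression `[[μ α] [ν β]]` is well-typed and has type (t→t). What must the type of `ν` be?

At [[μ α] [ν β]] (required: (t→t)): [μ α] is (t→t), which is not a function with range (t→t); hence [ν β] is the functor — type ((t→t)→(t→t)).
At [ν β] (required: ((t→t)→(t→t))): β is t, which is not a function with range ((t→t)→(t→t)); hence ν is the functor — type (t→((t→t)→(t→t))).

(t→((t→t)→(t→t)))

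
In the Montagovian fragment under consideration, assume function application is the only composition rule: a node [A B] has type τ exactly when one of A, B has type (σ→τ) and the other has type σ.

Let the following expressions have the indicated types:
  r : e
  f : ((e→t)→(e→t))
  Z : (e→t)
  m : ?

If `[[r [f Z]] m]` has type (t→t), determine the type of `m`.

[[r [f Z]] m] is required to be (t→t). [r [f Z]] : t cannot yield (t→t) as functor, so m : (t→(t→t)).

(t→(t→t))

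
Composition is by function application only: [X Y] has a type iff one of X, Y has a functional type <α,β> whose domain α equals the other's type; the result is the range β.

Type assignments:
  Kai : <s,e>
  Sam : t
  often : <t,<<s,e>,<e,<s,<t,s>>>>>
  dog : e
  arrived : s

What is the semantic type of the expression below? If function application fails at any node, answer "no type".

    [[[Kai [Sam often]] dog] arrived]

[Sam often]: often is <t,<<s,e>,<e,<s,<t,s>>>>>, Sam is t; result <<s,e>,<e,<s,<t,s>>>>.
[Kai [Sam often]]: [Sam often] is <<s,e>,<e,<s,<t,s>>>>, Kai is <s,e>; result <e,<s,<t,s>>>.
[[Kai [Sam often]] dog]: [Kai [Sam often]] is <e,<s,<t,s>>>, dog is e; result <s,<t,s>>.
[[[Kai [Sam often]] dog] arrived]: [[Kai [Sam often]] dog] is <s,<t,s>>, arrived is s; result <t,s>.

<t,s>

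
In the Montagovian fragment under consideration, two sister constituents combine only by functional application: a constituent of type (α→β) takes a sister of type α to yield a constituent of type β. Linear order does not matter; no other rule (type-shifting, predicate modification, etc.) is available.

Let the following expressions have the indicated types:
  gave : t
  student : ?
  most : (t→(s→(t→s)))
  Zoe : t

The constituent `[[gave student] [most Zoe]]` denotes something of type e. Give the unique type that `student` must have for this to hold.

(t→((s→(t→s))→e))

[[gave student] [most Zoe]] must have type e. The sister [most Zoe] has type (s→(t→s)); that is not a function onto e, so [gave student] must be the functor, of type ((s→(t→s))→e).
[gave student] must have type ((s→(t→s))→e). The sister gave has type t; that is not a function onto ((s→(t→s))→e), so student must be the functor, of type (t→((s→(t→s))→e)).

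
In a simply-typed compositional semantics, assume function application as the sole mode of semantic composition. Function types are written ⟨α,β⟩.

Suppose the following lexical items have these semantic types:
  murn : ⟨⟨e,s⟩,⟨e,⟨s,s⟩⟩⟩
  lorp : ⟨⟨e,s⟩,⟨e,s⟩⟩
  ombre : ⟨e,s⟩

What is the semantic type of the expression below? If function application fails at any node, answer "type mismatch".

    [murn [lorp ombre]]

At [lorp ombre], lorp : ⟨⟨e,s⟩,⟨e,s⟩⟩ takes ombre : ⟨e,s⟩, giving ⟨e,s⟩.
At [murn [lorp ombre]], murn : ⟨⟨e,s⟩,⟨e,⟨s,s⟩⟩⟩ takes [lorp ombre] : ⟨e,s⟩, giving ⟨e,⟨s,s⟩⟩.

⟨e,⟨s,s⟩⟩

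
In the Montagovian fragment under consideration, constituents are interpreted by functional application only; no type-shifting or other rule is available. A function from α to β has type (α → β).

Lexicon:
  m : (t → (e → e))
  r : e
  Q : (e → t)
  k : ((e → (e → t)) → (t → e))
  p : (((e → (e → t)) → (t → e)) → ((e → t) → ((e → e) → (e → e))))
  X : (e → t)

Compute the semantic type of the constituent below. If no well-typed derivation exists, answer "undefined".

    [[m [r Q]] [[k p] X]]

(e → e)

[r Q]: Q is (e → t), r is e; result t.
[m [r Q]]: m is (t → (e → e)), [r Q] is t; result (e → e).
[k p]: p is (((e → (e → t)) → (t → e)) → ((e → t) → ((e → e) → (e → e)))), k is ((e → (e → t)) → (t → e)); result ((e → t) → ((e → e) → (e → e))).
[[k p] X]: [k p] is ((e → t) → ((e → e) → (e → e))), X is (e → t); result ((e → e) → (e → e)).
[[m [r Q]] [[k p] X]]: [[k p] X] is ((e → e) → (e → e)), [m [r Q]] is (e → e); result (e → e).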